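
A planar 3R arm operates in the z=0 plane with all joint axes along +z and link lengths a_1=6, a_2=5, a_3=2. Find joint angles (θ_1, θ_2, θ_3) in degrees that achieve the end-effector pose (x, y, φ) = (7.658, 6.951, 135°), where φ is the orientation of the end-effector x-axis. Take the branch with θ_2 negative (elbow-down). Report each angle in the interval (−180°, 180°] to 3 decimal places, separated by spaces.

45.001 -30.001 120.000

wrist centre = target − a_3·(cos φ, sin φ) = (9.0722, 5.5368)
cos θ_2 = (112.9611−6²−5²)/(2·6·5) = 0.8660; θ_2 = -30.0009° (elbow-down)
β = atan2(5.5368,9.0722) = 31.3958°; ψ = atan2(-2.5001,10.3301) = -13.6050°
θ_1 = β − ψ = 45.0008°
θ_3 = φ − θ_1 − θ_2 = 120.0001° (wrapped to (-180°,180°])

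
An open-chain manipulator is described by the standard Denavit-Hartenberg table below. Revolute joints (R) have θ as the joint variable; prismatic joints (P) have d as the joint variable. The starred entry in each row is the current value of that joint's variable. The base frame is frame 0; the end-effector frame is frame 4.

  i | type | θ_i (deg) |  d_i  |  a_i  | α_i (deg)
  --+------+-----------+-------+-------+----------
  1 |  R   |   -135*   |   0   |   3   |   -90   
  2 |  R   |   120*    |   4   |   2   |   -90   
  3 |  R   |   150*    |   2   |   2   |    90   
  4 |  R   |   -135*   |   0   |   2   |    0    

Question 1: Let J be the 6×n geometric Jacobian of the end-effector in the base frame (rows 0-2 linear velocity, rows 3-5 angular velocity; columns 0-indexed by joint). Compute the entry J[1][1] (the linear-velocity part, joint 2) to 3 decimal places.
0.707

axis z_1 = (0.7071,-0.7071,0.0000); lever o_n−o_1 = (3.5078,-1.7349,-0.9998)
cross product → J_v[:, 1] = (0.7070,0.7070,1.2537)
J_ω[:, 1] = z_1
entry J[1][1] = 0.7070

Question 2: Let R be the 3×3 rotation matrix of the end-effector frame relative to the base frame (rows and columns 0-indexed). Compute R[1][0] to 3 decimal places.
End-effector x-axis (col 0 of R) = (0.0335,-0.4665,-0.8839)
R[1][0] = -0.4665

-0.467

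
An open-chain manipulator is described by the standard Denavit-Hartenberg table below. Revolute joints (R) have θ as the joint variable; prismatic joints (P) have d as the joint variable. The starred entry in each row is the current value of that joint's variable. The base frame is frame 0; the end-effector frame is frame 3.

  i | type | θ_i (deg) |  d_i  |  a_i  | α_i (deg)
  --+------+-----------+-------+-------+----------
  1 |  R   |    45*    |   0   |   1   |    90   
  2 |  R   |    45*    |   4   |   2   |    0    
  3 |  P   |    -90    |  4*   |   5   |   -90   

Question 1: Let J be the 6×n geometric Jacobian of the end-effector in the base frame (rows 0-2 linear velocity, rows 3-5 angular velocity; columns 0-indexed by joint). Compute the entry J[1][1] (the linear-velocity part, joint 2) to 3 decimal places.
1.500

axis z_1 = (0.7071,-0.7071,0.0000); lever o_n−o_1 = (9.1569,-2.1569,-2.1213)
cross product → J_v[:, 1] = (1.5000,1.5000,4.9497)
J_ω[:, 1] = z_1
entry J[1][1] = 1.5000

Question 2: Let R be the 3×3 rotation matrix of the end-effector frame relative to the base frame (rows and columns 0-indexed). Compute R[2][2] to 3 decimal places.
0.707

End-effector z-axis (col 2 of R) = (0.5000,0.5000,0.7071)
R[2][2] = 0.7071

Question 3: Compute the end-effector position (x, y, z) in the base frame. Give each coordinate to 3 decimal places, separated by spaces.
after link 1: o_1 = (0.7071, 0.7071, 0.0000)
after link 2: o_2 = (4.5355, -1.1213, 1.4142)
after link 3: o_3 = (9.8640, -1.4497, -2.1213)

9.864 -1.450 -2.121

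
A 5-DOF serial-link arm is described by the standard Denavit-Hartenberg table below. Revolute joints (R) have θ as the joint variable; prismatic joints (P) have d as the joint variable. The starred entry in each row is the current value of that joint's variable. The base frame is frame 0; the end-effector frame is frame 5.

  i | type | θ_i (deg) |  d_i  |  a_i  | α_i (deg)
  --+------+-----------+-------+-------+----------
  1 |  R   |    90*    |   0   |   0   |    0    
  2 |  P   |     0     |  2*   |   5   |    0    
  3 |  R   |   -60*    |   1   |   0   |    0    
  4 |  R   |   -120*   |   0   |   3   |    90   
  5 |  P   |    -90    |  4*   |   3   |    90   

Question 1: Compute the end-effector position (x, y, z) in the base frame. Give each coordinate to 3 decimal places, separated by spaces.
after link 1: o_1 = (0.0000, 0.0000, 0.0000)
after link 2: o_2 = (0.0000, 5.0000, 2.0000)
after link 3: o_3 = (0.0000, 5.0000, 3.0000)
after link 4: o_4 = (0.0000, 2.0000, 3.0000)
after link 5: o_5 = (-4.0000, 2.0000, 0.0000)

-4.000 2.000 0.000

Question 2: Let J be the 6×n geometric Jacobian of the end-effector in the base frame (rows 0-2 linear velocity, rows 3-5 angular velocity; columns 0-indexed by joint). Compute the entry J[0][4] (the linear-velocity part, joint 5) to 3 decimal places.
prismatic axis z_4 = (-1.0000,-0.0000,0.0000)
J_v[:, 4] = z_4; J_ω[:, 4] = (0,0,0)
entry J[0][4] = -1.0000

-1.000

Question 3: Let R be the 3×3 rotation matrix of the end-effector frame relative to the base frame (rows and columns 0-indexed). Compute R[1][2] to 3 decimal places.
1.000

End-effector z-axis (col 2 of R) = (-0.0000,1.0000,-0.0000)
R[1][2] = 1.0000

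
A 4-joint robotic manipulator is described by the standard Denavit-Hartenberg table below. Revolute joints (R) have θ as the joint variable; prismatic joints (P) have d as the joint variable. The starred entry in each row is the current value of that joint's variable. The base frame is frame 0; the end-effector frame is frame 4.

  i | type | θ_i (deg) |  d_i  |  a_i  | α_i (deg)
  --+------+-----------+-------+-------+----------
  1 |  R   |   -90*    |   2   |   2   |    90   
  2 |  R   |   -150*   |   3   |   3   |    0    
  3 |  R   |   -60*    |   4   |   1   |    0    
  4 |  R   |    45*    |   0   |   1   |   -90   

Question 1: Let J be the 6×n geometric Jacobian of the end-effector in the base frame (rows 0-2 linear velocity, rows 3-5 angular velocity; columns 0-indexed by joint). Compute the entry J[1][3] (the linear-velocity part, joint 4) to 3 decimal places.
axis z_3 = (-1.0000,-0.0000,0.0000); lever o_n−o_3 = (0.0000,0.9659,-0.2588)
cross product → J_v[:, 3] = (-0.0000,-0.2588,-0.9659)
J_ω[:, 3] = z_3
entry J[1][3] = -0.2588

-0.259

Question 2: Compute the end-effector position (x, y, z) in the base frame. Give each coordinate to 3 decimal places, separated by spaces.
-7.000 2.430 0.741

after link 1: o_1 = (0.0000, -2.0000, 2.0000)
after link 2: o_2 = (-3.0000, 0.5981, 0.5000)
after link 3: o_3 = (-7.0000, 1.4641, 1.0000)
after link 4: o_4 = (-7.0000, 2.4300, 0.7412)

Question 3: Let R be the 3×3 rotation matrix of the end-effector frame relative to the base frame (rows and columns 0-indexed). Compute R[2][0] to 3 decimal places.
-0.259

End-effector x-axis (col 0 of R) = (-0.0000,0.9659,-0.2588)
R[2][0] = -0.2588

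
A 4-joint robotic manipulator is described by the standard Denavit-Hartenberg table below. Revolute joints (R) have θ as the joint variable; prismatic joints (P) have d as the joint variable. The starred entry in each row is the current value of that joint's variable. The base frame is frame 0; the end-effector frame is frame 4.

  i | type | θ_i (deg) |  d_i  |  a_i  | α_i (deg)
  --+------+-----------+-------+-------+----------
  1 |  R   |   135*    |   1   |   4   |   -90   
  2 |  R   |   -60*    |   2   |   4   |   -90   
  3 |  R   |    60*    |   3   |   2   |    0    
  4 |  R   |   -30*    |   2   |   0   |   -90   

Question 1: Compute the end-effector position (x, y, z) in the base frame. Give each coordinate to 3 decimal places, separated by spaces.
-7.848 7.469 2.830

after link 1: o_1 = (-2.8284, 2.8284, 1.0000)
after link 2: o_2 = (-5.6569, 2.8284, 4.4641)
after link 3: o_3 = (-6.6228, 6.2438, 3.8301)
after link 4: o_4 = (-7.8475, 7.4686, 2.8301)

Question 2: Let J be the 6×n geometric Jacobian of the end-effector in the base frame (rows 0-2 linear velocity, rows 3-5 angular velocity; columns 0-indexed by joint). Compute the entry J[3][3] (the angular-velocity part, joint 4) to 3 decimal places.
-0.612

axis z_3 = (-0.6124,0.6124,-0.5000); lever o_n−o_3 = (-1.2247,1.2247,-1.0000)
cross product → J_v[:, 3] = (-0.0000,0.0000,0.0000)
J_ω[:, 3] = z_3
entry J[3][3] = -0.6124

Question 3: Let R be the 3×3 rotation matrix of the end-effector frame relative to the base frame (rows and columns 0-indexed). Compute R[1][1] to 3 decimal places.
End-effector y-axis (col 1 of R) = (0.6124,-0.6124,0.5000)
R[1][1] = -0.6124

-0.612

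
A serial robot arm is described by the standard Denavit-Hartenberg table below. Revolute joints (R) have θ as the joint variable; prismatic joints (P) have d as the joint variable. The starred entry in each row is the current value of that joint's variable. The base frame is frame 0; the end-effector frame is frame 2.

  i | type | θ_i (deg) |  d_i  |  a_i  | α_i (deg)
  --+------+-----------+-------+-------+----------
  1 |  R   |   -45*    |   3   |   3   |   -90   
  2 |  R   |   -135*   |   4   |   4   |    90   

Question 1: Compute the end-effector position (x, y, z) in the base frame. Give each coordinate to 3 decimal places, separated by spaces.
after link 1: o_1 = (2.1213, -2.1213, 3.0000)
after link 2: o_2 = (2.9497, 2.7071, 5.8284)

2.950 2.707 5.828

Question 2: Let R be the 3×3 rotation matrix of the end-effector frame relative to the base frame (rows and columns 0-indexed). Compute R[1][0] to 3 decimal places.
End-effector x-axis (col 0 of R) = (-0.5000,0.5000,0.7071)
R[1][0] = 0.5000

0.500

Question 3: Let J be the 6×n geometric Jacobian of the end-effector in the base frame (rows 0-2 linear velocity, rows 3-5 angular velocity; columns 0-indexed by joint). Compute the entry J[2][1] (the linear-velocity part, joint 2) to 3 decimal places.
2.828

axis z_1 = (0.7071,0.7071,0.0000); lever o_n−o_1 = (0.8284,4.8284,2.8284)
cross product → J_v[:, 1] = (2.0000,-2.0000,2.8284)
J_ω[:, 1] = z_1
entry J[2][1] = 2.8284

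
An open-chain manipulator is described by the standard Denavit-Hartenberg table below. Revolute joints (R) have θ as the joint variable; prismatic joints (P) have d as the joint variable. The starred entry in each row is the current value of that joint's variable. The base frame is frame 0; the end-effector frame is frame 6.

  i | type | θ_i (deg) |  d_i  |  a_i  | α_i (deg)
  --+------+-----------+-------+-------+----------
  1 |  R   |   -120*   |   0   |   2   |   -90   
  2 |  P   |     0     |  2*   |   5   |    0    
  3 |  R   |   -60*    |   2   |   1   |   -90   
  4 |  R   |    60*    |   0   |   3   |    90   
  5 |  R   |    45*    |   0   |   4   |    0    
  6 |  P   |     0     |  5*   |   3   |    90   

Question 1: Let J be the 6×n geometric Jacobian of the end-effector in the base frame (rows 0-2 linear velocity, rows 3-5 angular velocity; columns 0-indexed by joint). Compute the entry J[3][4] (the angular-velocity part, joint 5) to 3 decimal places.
0.217

axis z_4 = (0.2165,-0.6250,0.7500); lever o_n−o_4 = (-5.3918,-5.7657,3.4184)
cross product → J_v[:, 4] = (2.1877,-4.7840,-4.6182)
J_ω[:, 4] = z_4
entry J[3][4] = 0.2165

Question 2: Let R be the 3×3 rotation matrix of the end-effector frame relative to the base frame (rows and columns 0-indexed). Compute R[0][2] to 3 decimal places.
End-effector z-axis (col 2 of R) = (-0.3125,0.6834,0.6597)
R[0][2] = -0.3125

-0.313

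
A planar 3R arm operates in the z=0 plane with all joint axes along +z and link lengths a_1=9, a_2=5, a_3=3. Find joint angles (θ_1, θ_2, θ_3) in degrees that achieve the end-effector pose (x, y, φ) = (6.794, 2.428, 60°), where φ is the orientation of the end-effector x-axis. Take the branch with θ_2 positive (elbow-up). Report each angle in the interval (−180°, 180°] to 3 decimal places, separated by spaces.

-30.001 150.003 -60.002

wrist centre = target − a_3·(cos φ, sin φ) = (5.2940, -0.1701)
cos θ_2 = (28.0554−9²−5²)/(2·9·5) = -0.8661; θ_2 = 150.0030° (elbow-up)
β = atan2(-0.1701,5.2940) = -1.8401°; ψ = atan2(2.4998,4.6697) = 28.1607°
θ_1 = β − ψ = -30.0008°
θ_3 = φ − θ_1 − θ_2 = -60.0022° (wrapped to (-180°,180°])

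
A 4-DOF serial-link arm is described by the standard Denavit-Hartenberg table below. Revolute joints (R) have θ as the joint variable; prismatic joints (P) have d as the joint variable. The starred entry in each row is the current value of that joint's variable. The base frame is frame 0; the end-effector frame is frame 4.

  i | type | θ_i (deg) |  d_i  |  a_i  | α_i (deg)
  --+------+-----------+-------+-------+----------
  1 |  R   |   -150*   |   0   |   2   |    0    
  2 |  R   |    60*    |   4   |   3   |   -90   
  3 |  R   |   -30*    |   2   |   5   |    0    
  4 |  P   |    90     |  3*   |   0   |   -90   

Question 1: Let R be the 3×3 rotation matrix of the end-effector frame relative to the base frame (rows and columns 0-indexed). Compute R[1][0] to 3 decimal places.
End-effector x-axis (col 0 of R) = (-0.0000,-0.5000,-0.8660)
R[1][0] = -0.5000

-0.500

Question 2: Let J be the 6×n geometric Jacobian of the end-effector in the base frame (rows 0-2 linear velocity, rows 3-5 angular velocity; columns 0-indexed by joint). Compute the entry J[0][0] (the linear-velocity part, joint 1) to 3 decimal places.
8.330

axis z_0 = ẑ; lever o_n−o_0 = (3.2679,-8.3301,6.5000)
cross product → J_v[:, 0] = (8.3301,3.2679,-0.0000)
J_ω[:, 0] = z_0
entry J[0][0] = 8.3301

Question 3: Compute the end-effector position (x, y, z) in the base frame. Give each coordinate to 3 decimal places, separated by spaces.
3.268 -8.330 6.500

after link 1: o_1 = (-1.7321, -1.0000, 0.0000)
after link 2: o_2 = (-1.7321, -4.0000, 4.0000)
after link 3: o_3 = (0.2679, -8.3301, 6.5000)
after link 4: o_4 = (3.2679, -8.3301, 6.5000)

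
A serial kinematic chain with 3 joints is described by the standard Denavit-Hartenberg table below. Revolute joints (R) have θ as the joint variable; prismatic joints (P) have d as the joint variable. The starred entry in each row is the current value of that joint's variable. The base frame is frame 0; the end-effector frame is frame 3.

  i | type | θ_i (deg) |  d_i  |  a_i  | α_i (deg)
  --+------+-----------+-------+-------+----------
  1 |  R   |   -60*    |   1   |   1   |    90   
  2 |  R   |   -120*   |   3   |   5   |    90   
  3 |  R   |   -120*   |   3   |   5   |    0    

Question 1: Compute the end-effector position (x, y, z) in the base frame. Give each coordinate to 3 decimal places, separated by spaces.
after link 1: o_1 = (0.5000, -0.8660, 1.0000)
after link 2: o_2 = (-3.3481, -0.2010, -3.3301)
after link 3: o_3 = (-0.2721, 3.1316, 0.3349)

-0.272 3.132 0.335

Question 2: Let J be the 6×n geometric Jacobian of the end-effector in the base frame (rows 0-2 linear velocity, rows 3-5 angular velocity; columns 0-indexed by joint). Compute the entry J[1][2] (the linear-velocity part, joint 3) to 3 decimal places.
axis z_2 = (-0.4330,0.7500,0.5000); lever o_n−o_2 = (3.0760,3.3325,3.6651)
cross product → J_v[:, 2] = (1.0825,3.1250,-3.7500)
J_ω[:, 2] = z_2
entry J[1][2] = 3.1250

3.125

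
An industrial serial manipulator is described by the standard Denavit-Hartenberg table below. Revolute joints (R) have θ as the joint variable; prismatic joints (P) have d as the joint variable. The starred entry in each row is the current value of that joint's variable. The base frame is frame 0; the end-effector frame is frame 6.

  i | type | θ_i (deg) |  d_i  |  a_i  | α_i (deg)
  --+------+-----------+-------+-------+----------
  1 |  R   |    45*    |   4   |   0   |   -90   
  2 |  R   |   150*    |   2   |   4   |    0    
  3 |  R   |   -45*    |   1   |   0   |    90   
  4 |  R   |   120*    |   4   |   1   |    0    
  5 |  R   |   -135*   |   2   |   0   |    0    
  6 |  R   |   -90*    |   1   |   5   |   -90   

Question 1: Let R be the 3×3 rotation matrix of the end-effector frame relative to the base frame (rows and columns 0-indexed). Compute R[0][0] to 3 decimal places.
0.730

End-effector x-axis (col 0 of R) = (0.7304,-0.6356,0.2500)
R[0][0] = 0.7304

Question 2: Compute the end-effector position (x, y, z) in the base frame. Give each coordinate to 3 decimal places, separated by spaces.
after link 1: o_1 = (0.0000, 0.0000, 4.0000)
after link 2: o_2 = (-3.8637, -1.0353, 2.0000)
after link 3: o_3 = (-4.5708, -0.3282, 2.0000)
after link 4: o_4 = (-2.3596, 3.1078, 1.4477)
after link 5: o_5 = (-0.9936, 4.4738, 0.9300)
after link 6: o_6 = (3.3413, 1.9786, 1.9212)

3.341 1.979 1.921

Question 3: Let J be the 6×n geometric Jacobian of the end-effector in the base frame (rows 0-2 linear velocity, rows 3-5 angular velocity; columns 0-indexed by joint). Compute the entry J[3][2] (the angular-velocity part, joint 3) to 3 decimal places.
-0.707

axis z_2 = (-0.7071,0.7071,0.0000); lever o_n−o_2 = (7.2050,3.0138,-0.0788)
cross product → J_v[:, 2] = (-0.0557,-0.0557,-7.2258)
J_ω[:, 2] = z_2
entry J[3][2] = -0.7071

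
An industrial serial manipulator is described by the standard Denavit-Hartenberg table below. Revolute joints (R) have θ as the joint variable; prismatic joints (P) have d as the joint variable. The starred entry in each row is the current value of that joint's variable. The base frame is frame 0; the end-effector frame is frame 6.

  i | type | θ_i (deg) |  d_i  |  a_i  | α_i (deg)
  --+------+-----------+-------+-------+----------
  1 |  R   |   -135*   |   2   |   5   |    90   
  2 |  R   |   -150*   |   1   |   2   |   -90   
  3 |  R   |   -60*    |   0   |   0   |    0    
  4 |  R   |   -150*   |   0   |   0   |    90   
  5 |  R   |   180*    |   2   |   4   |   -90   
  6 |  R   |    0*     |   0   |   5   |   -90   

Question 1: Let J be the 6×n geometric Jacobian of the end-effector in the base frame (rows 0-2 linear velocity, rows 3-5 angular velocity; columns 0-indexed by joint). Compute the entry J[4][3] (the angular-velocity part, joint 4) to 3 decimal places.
axis z_3 = (-0.3536,-0.3536,-0.8660); lever o_n−o_3 = (3.4281,7.3426,-4.3971)
cross product → J_v[:, 3] = (7.9135,-4.5234,-1.3840)
J_ω[:, 3] = z_3
entry J[4][3] = -0.3536

-0.354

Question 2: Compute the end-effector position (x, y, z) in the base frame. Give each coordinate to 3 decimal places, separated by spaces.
0.410 5.739 -3.397

after link 1: o_1 = (-3.5355, -3.5355, 2.0000)
after link 2: o_2 = (-3.0179, -1.6037, 1.0000)
after link 3: o_3 = (-3.0179, -1.6037, 1.0000)
after link 4: o_4 = (-3.0179, -1.6037, 1.0000)
after link 5: o_5 = (-0.4737, 1.3195, -1.2321)
after link 6: o_6 = (0.4102, 5.7389, -3.3971)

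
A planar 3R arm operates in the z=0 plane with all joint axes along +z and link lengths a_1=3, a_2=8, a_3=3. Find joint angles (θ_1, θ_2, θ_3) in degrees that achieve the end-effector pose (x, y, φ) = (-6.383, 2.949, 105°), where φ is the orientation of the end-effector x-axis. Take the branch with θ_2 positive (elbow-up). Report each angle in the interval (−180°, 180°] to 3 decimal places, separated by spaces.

wrist centre = target − a_3·(cos φ, sin φ) = (-5.6065, 0.0512)
cos θ_2 = (31.4359−3²−8²)/(2·3·8) = -0.8659; θ_2 = 149.9877° (elbow-up)
β = atan2(0.0512,-5.6065) = 179.4765°; ψ = atan2(4.0015,-3.9273) = 134.4642°
θ_1 = β − ψ = 45.0124°
θ_3 = φ − θ_1 − θ_2 = -90.0000° (wrapped to (-180°,180°])

45.012 149.988 -90.000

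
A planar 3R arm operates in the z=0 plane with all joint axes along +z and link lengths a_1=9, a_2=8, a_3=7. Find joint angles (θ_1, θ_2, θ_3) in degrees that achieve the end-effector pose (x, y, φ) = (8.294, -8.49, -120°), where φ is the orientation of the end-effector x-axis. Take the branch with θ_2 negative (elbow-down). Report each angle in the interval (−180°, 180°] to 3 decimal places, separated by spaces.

30.003 -90.003 -60.000

wrist centre = target − a_3·(cos φ, sin φ) = (11.7940, -2.4278)
cos θ_2 = (144.9928−9²−8²)/(2·9·8) = -0.0001; θ_2 = -90.0029° (elbow-down)
β = atan2(-2.4278,11.7940) = -11.6320°; ψ = atan2(-8.0000,8.9996) = -41.6348°
θ_1 = β − ψ = 30.0028°
θ_3 = φ − θ_1 − θ_2 = -59.9999° (wrapped to (-180°,180°])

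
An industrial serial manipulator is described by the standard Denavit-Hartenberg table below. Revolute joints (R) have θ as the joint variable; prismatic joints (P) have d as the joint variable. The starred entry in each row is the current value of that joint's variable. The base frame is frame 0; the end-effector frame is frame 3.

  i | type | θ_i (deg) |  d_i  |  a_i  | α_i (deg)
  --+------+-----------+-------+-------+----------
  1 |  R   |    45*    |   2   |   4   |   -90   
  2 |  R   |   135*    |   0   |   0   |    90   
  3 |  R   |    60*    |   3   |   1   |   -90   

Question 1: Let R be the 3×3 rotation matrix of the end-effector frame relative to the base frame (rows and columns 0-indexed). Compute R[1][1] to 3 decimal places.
-0.500

End-effector y-axis (col 1 of R) = (-0.5000,-0.5000,0.7071)
R[1][1] = -0.5000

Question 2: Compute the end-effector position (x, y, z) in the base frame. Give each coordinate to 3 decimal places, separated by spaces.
3.466 4.691 -0.475

after link 1: o_1 = (2.8284, 2.8284, 2.0000)
after link 2: o_2 = (2.8284, 2.8284, 2.0000)
after link 3: o_3 = (3.4661, 4.6908, -0.4749)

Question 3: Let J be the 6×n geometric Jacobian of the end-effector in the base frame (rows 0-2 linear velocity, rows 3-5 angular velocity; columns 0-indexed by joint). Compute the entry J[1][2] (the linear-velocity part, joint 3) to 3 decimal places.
0.787

axis z_2 = (0.5000,0.5000,-0.7071); lever o_n−o_2 = (0.6376,1.8624,-2.4749)
cross product → J_v[:, 2] = (0.0795,0.7866,0.6124)
J_ω[:, 2] = z_2
entry J[1][2] = 0.7866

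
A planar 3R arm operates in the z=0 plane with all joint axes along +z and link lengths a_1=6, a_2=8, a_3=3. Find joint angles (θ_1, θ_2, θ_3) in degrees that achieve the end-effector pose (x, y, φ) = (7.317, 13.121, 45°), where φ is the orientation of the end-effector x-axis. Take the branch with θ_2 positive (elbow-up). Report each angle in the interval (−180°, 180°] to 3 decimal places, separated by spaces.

wrist centre = target − a_3·(cos φ, sin φ) = (5.1957, 10.9997)
cos θ_2 = (147.9880−6²−8²)/(2·6·8) = 0.4999; θ_2 = 60.0082° (elbow-up)
β = atan2(10.9997,5.1957) = 64.7164°; ψ = atan2(6.9288,9.9990) = 34.7199°
θ_1 = β − ψ = 29.9965°
θ_3 = φ − θ_1 − θ_2 = -45.0047° (wrapped to (-180°,180°])

29.996 60.008 -45.005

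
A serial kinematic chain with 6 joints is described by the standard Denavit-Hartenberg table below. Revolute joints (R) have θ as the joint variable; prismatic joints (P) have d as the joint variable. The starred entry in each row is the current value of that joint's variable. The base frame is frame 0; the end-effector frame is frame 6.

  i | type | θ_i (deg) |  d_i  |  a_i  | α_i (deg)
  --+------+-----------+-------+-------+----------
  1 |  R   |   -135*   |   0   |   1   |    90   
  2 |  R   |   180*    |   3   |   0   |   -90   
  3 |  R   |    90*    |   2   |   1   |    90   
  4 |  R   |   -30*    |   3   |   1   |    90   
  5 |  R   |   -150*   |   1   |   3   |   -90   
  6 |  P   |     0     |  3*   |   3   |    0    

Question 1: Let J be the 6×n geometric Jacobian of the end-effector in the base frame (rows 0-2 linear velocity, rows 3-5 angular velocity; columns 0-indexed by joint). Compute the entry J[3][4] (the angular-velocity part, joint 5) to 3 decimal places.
axis z_4 = (-0.3536,0.3536,0.8660); lever o_n−o_4 = (-6.5754,-1.3415,-0.9821)
cross product → J_v[:, 4] = (0.8145,-6.0417,2.7990)
J_ω[:, 4] = z_4
entry J[3][4] = -0.3536

-0.354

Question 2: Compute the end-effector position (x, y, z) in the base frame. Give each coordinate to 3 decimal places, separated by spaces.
-5.963 0.875 -2.482

after link 1: o_1 = (-0.7071, -0.7071, 0.0000)
after link 2: o_2 = (-2.8284, 1.4142, 0.0000)
after link 3: o_3 = (-2.1213, 0.7071, -2.0000)
after link 4: o_4 = (0.6124, 2.2161, -1.5000)
after link 5: o_5 = (-2.3928, 3.0999, -1.9330)
after link 6: o_6 = (-5.9630, 0.8746, -2.4821)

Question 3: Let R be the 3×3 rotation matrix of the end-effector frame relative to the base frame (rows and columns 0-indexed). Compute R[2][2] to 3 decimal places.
End-effector z-axis (col 2 of R) = (-0.3062,-0.9186,0.2500)
R[2][2] = 0.2500

0.250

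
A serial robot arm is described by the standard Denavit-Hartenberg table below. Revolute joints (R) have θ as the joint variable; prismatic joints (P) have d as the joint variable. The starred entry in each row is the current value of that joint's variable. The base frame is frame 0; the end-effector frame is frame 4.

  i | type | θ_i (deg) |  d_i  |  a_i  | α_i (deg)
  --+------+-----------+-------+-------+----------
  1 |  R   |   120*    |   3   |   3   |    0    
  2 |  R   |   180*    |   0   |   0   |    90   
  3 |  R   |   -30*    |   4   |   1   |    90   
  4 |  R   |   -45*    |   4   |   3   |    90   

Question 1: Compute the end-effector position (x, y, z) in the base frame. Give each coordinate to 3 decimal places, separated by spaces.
after link 1: o_1 = (-1.5000, 2.5981, 3.0000)
after link 2: o_2 = (-1.5000, 2.5981, 3.0000)
after link 3: o_3 = (-4.5311, -0.1519, 2.5000)
after link 4: o_4 = (-2.7754, 1.0498, -2.0248)

-2.775 1.050 -2.025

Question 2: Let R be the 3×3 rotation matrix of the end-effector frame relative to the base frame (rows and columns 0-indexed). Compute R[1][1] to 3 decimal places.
0.433

End-effector y-axis (col 1 of R) = (-0.2500,0.4330,-0.8660)
R[1][1] = 0.4330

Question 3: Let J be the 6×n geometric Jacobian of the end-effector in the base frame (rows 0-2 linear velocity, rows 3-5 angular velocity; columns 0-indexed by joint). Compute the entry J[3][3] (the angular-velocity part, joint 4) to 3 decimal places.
-0.250

axis z_3 = (-0.2500,0.4330,-0.8660); lever o_n−o_3 = (1.7557,1.2017,-4.5248)
cross product → J_v[:, 3] = (-0.9186,-2.6517,-1.0607)
J_ω[:, 3] = z_3
entry J[3][3] = -0.2500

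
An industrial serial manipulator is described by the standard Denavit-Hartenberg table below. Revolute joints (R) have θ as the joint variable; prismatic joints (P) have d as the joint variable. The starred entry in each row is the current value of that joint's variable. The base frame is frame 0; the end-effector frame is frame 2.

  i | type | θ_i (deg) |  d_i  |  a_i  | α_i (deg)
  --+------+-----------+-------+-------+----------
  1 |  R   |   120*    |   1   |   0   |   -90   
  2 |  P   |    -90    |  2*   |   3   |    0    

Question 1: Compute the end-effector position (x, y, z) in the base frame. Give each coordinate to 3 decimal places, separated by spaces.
after link 1: o_1 = (0.0000, 0.0000, 1.0000)
after link 2: o_2 = (-1.7321, -1.0000, 4.0000)

-1.732 -1.000 4.000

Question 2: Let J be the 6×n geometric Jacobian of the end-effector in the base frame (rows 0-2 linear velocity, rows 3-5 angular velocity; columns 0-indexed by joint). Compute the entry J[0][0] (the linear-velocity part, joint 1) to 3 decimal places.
1.000

axis z_0 = ẑ; lever o_n−o_0 = (-1.7321,-1.0000,4.0000)
cross product → J_v[:, 0] = (1.0000,-1.7321,0.0000)
J_ω[:, 0] = z_0
entry J[0][0] = 1.0000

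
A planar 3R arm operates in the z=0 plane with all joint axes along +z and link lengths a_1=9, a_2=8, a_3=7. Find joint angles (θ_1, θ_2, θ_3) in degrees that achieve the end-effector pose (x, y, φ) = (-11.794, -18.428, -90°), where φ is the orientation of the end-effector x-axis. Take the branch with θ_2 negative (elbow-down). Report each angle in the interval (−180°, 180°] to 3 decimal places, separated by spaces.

-121.802 -30.008 61.810

wrist centre = target − a_3·(cos φ, sin φ) = (-11.7940, -11.4280)
cos θ_2 = (269.6976−9²−8²)/(2·9·8) = 0.8660; θ_2 = -30.0080° (elbow-down)
β = atan2(-11.4280,-11.7940) = -135.9030°; ψ = atan2(-4.0010,15.9276) = -14.1007°
θ_1 = β − ψ = -121.8022°
θ_3 = φ − θ_1 − θ_2 = 61.8102° (wrapped to (-180°,180°])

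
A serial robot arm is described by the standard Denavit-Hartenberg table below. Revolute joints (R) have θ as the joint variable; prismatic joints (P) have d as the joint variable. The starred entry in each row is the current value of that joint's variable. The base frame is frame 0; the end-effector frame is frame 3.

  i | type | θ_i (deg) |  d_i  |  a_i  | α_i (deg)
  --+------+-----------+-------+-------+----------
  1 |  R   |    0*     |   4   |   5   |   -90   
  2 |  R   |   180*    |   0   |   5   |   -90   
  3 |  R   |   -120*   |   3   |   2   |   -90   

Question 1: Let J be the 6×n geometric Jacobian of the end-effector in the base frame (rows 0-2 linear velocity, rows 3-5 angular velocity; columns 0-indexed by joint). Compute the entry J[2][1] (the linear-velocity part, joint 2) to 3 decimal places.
axis z_1 = (0.0000,1.0000,0.0000); lever o_n−o_1 = (-4.0000,1.7321,3.0000)
cross product → J_v[:, 1] = (3.0000,-0.0000,4.0000)
J_ω[:, 1] = z_1
entry J[2][1] = 4.0000

4.000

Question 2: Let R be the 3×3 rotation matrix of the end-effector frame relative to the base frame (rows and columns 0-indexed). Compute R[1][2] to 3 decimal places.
End-effector z-axis (col 2 of R) = (-0.8660,0.5000,-0.0000)
R[1][2] = 0.5000

0.500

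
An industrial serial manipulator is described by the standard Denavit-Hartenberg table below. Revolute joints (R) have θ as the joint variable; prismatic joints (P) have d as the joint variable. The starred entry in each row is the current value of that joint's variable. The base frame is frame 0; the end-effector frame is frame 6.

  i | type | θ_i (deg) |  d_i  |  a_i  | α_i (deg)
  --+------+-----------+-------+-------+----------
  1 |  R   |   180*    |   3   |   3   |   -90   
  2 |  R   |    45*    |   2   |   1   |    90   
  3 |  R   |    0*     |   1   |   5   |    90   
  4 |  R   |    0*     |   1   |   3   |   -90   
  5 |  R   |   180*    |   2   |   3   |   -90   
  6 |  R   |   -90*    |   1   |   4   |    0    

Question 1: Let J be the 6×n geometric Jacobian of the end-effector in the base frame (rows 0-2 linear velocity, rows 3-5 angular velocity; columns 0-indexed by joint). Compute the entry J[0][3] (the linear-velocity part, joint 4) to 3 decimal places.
4.243

axis z_3 = (0.0000,1.0000,0.0000); lever o_n−o_3 = (-4.2426,2.0000,4.2426)
cross product → J_v[:, 3] = (4.2426,-0.0000,4.2426)
J_ω[:, 3] = z_3
entry J[0][3] = 4.2426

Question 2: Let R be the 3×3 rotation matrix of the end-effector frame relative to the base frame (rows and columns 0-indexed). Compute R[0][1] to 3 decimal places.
End-effector y-axis (col 1 of R) = (0.7071,-0.0000,0.7071)
R[0][1] = 0.7071

0.707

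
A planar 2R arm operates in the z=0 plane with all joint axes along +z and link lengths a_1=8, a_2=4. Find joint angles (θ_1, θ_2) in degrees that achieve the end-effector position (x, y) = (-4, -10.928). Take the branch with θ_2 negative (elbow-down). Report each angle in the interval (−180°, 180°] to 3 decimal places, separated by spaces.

-100.206 -30.008

cos θ_2 = (135.4212−8²−4²)/(2·8·4) = 0.8660; θ_2 = -30.0080° (elbow-down)
β = atan2(-10.9280,-4.0000) = -110.1043°; ψ = atan2(-2.0005,11.4638) = -9.8987°
θ_1 = β − ψ = -100.2056°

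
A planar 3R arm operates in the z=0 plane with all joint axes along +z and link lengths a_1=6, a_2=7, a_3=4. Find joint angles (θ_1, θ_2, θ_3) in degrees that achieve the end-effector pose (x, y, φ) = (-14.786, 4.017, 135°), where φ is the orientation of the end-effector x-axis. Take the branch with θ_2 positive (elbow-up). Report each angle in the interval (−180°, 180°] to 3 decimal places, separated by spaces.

wrist centre = target − a_3·(cos φ, sin φ) = (-11.9576, 1.1886)
cos θ_2 = (144.3963−6²−7²)/(2·6·7) = 0.7071; θ_2 = 45.0007° (elbow-up)
β = atan2(1.1886,-11.9576) = 174.3235°; ψ = atan2(4.9498,10.9497) = 24.3253°
θ_1 = β − ψ = 149.9981°
θ_3 = φ − θ_1 − θ_2 = -59.9988° (wrapped to (-180°,180°])

149.998 45.001 -59.999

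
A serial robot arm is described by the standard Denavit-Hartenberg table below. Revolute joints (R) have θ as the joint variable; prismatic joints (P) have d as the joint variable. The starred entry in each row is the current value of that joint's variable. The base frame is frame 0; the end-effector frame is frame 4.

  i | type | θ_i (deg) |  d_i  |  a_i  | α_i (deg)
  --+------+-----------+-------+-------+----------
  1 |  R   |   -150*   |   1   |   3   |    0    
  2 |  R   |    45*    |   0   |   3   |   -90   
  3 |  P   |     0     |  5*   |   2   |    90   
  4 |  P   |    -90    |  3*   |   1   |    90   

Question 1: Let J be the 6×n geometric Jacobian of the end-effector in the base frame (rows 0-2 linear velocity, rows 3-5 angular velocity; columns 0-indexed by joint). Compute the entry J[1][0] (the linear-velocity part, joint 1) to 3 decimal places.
axis z_0 = ẑ; lever o_n−o_0 = (-0.0285,-7.3649,4.0000)
cross product → J_v[:, 0] = (7.3649,-0.0285,0.0000)
J_ω[:, 0] = z_0
entry J[1][0] = -0.0285

-0.028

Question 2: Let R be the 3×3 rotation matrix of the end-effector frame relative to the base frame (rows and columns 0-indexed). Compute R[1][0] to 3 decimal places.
End-effector x-axis (col 0 of R) = (-0.9659,0.2588,0.0000)
R[1][0] = 0.2588

0.259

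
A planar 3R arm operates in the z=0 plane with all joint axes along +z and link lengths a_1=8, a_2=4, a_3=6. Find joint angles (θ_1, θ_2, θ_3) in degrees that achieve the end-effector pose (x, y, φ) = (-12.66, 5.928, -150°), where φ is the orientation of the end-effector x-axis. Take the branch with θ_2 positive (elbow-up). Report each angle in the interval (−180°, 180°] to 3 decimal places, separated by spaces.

wrist centre = target − a_3·(cos φ, sin φ) = (-7.4638, 8.9280)
cos θ_2 = (135.4182−8²−4²)/(2·8·4) = 0.8659; θ_2 = 30.0133° (elbow-up)
β = atan2(8.9280,-7.4638) = 129.8958°; ψ = atan2(2.0008,11.4636) = 9.9004°
θ_1 = β − ψ = 119.9954°
θ_3 = φ − θ_1 − θ_2 = 59.9913° (wrapped to (-180°,180°])

119.995 30.013 59.991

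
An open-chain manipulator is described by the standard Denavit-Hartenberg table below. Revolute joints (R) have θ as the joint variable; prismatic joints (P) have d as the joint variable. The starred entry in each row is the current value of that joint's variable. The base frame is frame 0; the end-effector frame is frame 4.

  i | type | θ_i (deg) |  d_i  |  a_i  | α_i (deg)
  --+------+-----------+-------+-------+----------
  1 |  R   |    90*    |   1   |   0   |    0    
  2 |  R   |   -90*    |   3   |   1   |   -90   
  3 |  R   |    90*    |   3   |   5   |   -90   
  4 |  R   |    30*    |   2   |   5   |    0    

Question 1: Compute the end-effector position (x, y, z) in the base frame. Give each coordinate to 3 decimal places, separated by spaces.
-1.000 0.500 -5.330

after link 1: o_1 = (0.0000, 0.0000, 1.0000)
after link 2: o_2 = (1.0000, 0.0000, 4.0000)
after link 3: o_3 = (1.0000, 3.0000, -1.0000)
after link 4: o_4 = (-1.0000, 0.5000, -5.3301)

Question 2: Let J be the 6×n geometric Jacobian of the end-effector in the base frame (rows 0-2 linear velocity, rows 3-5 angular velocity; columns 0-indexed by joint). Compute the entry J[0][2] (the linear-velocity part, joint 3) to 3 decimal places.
-9.330

axis z_2 = (0.0000,1.0000,0.0000); lever o_n−o_2 = (-2.0000,0.5000,-9.3301)
cross product → J_v[:, 2] = (-9.3301,-0.0000,2.0000)
J_ω[:, 2] = z_2
entry J[0][2] = -9.3301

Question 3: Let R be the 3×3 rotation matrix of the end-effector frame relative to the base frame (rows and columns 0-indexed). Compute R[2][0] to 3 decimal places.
-0.866

End-effector x-axis (col 0 of R) = (0.0000,-0.5000,-0.8660)
R[2][0] = -0.8660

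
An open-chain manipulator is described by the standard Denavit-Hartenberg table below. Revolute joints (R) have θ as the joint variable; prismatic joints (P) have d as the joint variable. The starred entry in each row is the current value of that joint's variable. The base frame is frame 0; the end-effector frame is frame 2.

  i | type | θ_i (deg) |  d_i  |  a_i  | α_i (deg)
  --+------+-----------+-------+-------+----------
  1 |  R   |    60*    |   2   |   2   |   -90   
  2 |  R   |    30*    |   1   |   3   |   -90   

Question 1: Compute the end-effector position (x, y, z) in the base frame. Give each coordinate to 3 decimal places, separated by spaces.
1.433 4.482 0.500

after link 1: o_1 = (1.0000, 1.7321, 2.0000)
after link 2: o_2 = (1.4330, 4.4821, 0.5000)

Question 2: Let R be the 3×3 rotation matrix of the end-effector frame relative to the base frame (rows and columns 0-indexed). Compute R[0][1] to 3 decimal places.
End-effector y-axis (col 1 of R) = (0.8660,-0.5000,-0.0000)
R[0][1] = 0.8660

0.866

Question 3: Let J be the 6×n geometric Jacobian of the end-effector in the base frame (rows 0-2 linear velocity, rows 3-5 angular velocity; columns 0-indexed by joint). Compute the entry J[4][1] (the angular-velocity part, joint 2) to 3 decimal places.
axis z_1 = (-0.8660,0.5000,0.0000); lever o_n−o_1 = (0.4330,2.7500,-1.5000)
cross product → J_v[:, 1] = (-0.7500,-1.2990,-2.5981)
J_ω[:, 1] = z_1
entry J[4][1] = 0.5000

0.500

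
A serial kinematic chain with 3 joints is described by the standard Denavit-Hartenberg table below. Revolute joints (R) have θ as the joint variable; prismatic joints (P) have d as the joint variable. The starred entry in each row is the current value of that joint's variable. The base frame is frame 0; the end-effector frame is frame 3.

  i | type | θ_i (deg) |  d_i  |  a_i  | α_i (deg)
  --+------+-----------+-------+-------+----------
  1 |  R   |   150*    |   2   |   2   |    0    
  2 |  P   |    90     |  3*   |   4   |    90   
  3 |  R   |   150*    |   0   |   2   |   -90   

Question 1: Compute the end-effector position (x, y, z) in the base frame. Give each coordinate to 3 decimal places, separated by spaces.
after link 1: o_1 = (-1.7321, 1.0000, 2.0000)
after link 2: o_2 = (-3.7321, -2.4641, 5.0000)
after link 3: o_3 = (-2.8660, -0.9641, 6.0000)

-2.866 -0.964 6.000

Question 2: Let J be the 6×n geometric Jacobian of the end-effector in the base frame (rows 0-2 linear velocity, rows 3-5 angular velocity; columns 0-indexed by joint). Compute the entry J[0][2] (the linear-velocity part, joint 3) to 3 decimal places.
0.500

axis z_2 = (-0.8660,0.5000,0.0000); lever o_n−o_2 = (0.8660,1.5000,1.0000)
cross product → J_v[:, 2] = (0.5000,0.8660,-1.7321)
J_ω[:, 2] = z_2
entry J[0][2] = 0.5000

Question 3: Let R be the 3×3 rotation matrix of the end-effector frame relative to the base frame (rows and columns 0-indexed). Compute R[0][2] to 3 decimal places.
End-effector z-axis (col 2 of R) = (0.2500,0.4330,-0.8660)
R[0][2] = 0.2500

0.250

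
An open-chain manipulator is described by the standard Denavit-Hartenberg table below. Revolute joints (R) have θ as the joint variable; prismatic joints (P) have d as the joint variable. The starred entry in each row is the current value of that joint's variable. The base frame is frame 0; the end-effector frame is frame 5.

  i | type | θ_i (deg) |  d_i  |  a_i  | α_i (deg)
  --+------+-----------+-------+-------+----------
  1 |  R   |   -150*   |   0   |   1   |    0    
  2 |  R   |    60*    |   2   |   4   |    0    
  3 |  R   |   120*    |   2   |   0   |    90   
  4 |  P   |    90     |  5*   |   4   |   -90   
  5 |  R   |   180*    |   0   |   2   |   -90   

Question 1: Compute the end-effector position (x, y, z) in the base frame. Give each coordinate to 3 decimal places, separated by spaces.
1.634 -8.830 6.000

after link 1: o_1 = (-0.8660, -0.5000, 0.0000)
after link 2: o_2 = (-0.8660, -4.5000, 2.0000)
after link 3: o_3 = (-0.8660, -4.5000, 4.0000)
after link 4: o_4 = (1.6340, -8.8301, 8.0000)
after link 5: o_5 = (1.6340, -8.8301, 6.0000)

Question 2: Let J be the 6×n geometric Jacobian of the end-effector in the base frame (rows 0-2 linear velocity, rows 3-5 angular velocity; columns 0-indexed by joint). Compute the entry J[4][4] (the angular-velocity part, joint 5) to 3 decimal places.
axis z_4 = (-0.8660,-0.5000,0.0000); lever o_n−o_4 = (-0.0000,0.0000,-2.0000)
cross product → J_v[:, 4] = (1.0000,-1.7321,-0.0000)
J_ω[:, 4] = z_4
entry J[4][4] = -0.5000

-0.500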